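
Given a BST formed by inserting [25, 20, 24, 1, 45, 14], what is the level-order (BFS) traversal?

Tree insertion order: [25, 20, 24, 1, 45, 14]
Tree (level-order array): [25, 20, 45, 1, 24, None, None, None, 14]
BFS from the root, enqueuing left then right child of each popped node:
  queue [25] -> pop 25, enqueue [20, 45], visited so far: [25]
  queue [20, 45] -> pop 20, enqueue [1, 24], visited so far: [25, 20]
  queue [45, 1, 24] -> pop 45, enqueue [none], visited so far: [25, 20, 45]
  queue [1, 24] -> pop 1, enqueue [14], visited so far: [25, 20, 45, 1]
  queue [24, 14] -> pop 24, enqueue [none], visited so far: [25, 20, 45, 1, 24]
  queue [14] -> pop 14, enqueue [none], visited so far: [25, 20, 45, 1, 24, 14]
Result: [25, 20, 45, 1, 24, 14]


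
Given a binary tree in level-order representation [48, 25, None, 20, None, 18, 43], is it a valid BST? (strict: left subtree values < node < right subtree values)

Level-order array: [48, 25, None, 20, None, 18, 43]
Validate using subtree bounds (lo, hi): at each node, require lo < value < hi,
then recurse left with hi=value and right with lo=value.
Preorder trace (stopping at first violation):
  at node 48 with bounds (-inf, +inf): OK
  at node 25 with bounds (-inf, 48): OK
  at node 20 with bounds (-inf, 25): OK
  at node 18 with bounds (-inf, 20): OK
  at node 43 with bounds (20, 25): VIOLATION
Node 43 violates its bound: not (20 < 43 < 25).
Result: Not a valid BST


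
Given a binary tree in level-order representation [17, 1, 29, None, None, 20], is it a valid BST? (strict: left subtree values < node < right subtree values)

Level-order array: [17, 1, 29, None, None, 20]
Validate using subtree bounds (lo, hi): at each node, require lo < value < hi,
then recurse left with hi=value and right with lo=value.
Preorder trace (stopping at first violation):
  at node 17 with bounds (-inf, +inf): OK
  at node 1 with bounds (-inf, 17): OK
  at node 29 with bounds (17, +inf): OK
  at node 20 with bounds (17, 29): OK
No violation found at any node.
Result: Valid BST


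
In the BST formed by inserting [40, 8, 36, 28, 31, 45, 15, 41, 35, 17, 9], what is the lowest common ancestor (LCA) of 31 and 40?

Tree insertion order: [40, 8, 36, 28, 31, 45, 15, 41, 35, 17, 9]
Tree (level-order array): [40, 8, 45, None, 36, 41, None, 28, None, None, None, 15, 31, 9, 17, None, 35]
In a BST, the LCA of p=31, q=40 is the first node v on the
root-to-leaf path with p <= v <= q (go left if both < v, right if both > v).
Walk from root:
  at 40: 31 <= 40 <= 40, this is the LCA
LCA = 40


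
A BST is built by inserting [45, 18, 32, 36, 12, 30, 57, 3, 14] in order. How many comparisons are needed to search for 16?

Search path for 16: 45 -> 18 -> 12 -> 14
Found: False
Comparisons: 4


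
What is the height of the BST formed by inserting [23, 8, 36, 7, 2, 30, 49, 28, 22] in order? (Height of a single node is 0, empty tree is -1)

Insertion order: [23, 8, 36, 7, 2, 30, 49, 28, 22]
Tree (level-order array): [23, 8, 36, 7, 22, 30, 49, 2, None, None, None, 28]
Compute height bottom-up (empty subtree = -1):
  height(2) = 1 + max(-1, -1) = 0
  height(7) = 1 + max(0, -1) = 1
  height(22) = 1 + max(-1, -1) = 0
  height(8) = 1 + max(1, 0) = 2
  height(28) = 1 + max(-1, -1) = 0
  height(30) = 1 + max(0, -1) = 1
  height(49) = 1 + max(-1, -1) = 0
  height(36) = 1 + max(1, 0) = 2
  height(23) = 1 + max(2, 2) = 3
Height = 3


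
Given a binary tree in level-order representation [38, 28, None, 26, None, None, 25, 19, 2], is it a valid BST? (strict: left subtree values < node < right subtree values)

Level-order array: [38, 28, None, 26, None, None, 25, 19, 2]
Validate using subtree bounds (lo, hi): at each node, require lo < value < hi,
then recurse left with hi=value and right with lo=value.
Preorder trace (stopping at first violation):
  at node 38 with bounds (-inf, +inf): OK
  at node 28 with bounds (-inf, 38): OK
  at node 26 with bounds (-inf, 28): OK
  at node 25 with bounds (26, 28): VIOLATION
Node 25 violates its bound: not (26 < 25 < 28).
Result: Not a valid BST


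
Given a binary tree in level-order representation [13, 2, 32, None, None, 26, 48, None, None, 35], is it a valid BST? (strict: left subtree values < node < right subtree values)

Level-order array: [13, 2, 32, None, None, 26, 48, None, None, 35]
Validate using subtree bounds (lo, hi): at each node, require lo < value < hi,
then recurse left with hi=value and right with lo=value.
Preorder trace (stopping at first violation):
  at node 13 with bounds (-inf, +inf): OK
  at node 2 with bounds (-inf, 13): OK
  at node 32 with bounds (13, +inf): OK
  at node 26 with bounds (13, 32): OK
  at node 48 with bounds (32, +inf): OK
  at node 35 with bounds (32, 48): OK
No violation found at any node.
Result: Valid BST


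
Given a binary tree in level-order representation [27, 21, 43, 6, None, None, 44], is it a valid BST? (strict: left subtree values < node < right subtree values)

Level-order array: [27, 21, 43, 6, None, None, 44]
Validate using subtree bounds (lo, hi): at each node, require lo < value < hi,
then recurse left with hi=value and right with lo=value.
Preorder trace (stopping at first violation):
  at node 27 with bounds (-inf, +inf): OK
  at node 21 with bounds (-inf, 27): OK
  at node 6 with bounds (-inf, 21): OK
  at node 43 with bounds (27, +inf): OK
  at node 44 with bounds (43, +inf): OK
No violation found at any node.
Result: Valid BST


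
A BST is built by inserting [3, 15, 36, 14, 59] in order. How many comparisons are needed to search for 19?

Search path for 19: 3 -> 15 -> 36
Found: False
Comparisons: 3


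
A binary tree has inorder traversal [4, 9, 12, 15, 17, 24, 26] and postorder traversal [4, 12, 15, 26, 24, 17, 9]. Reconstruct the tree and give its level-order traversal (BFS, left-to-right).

Inorder:   [4, 9, 12, 15, 17, 24, 26]
Postorder: [4, 12, 15, 26, 24, 17, 9]
Algorithm: postorder visits root last, so walk postorder right-to-left;
each value is the root of the current inorder slice — split it at that
value, recurse on the right subtree first, then the left.
Recursive splits:
  root=9; inorder splits into left=[4], right=[12, 15, 17, 24, 26]
  root=17; inorder splits into left=[12, 15], right=[24, 26]
  root=24; inorder splits into left=[], right=[26]
  root=26; inorder splits into left=[], right=[]
  root=15; inorder splits into left=[12], right=[]
  root=12; inorder splits into left=[], right=[]
  root=4; inorder splits into left=[], right=[]
Reconstructed level-order: [9, 4, 17, 15, 24, 12, 26]


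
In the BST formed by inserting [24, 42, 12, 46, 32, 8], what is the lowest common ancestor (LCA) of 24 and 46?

Tree insertion order: [24, 42, 12, 46, 32, 8]
Tree (level-order array): [24, 12, 42, 8, None, 32, 46]
In a BST, the LCA of p=24, q=46 is the first node v on the
root-to-leaf path with p <= v <= q (go left if both < v, right if both > v).
Walk from root:
  at 24: 24 <= 24 <= 46, this is the LCA
LCA = 24


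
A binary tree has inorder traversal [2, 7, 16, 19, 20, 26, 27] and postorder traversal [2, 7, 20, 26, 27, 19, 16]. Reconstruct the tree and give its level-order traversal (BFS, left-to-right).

Inorder:   [2, 7, 16, 19, 20, 26, 27]
Postorder: [2, 7, 20, 26, 27, 19, 16]
Algorithm: postorder visits root last, so walk postorder right-to-left;
each value is the root of the current inorder slice — split it at that
value, recurse on the right subtree first, then the left.
Recursive splits:
  root=16; inorder splits into left=[2, 7], right=[19, 20, 26, 27]
  root=19; inorder splits into left=[], right=[20, 26, 27]
  root=27; inorder splits into left=[20, 26], right=[]
  root=26; inorder splits into left=[20], right=[]
  root=20; inorder splits into left=[], right=[]
  root=7; inorder splits into left=[2], right=[]
  root=2; inorder splits into left=[], right=[]
Reconstructed level-order: [16, 7, 19, 2, 27, 26, 20]


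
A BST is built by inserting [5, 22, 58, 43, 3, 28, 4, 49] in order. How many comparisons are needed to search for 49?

Search path for 49: 5 -> 22 -> 58 -> 43 -> 49
Found: True
Comparisons: 5


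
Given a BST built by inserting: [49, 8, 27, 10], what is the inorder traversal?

Tree insertion order: [49, 8, 27, 10]
Tree (level-order array): [49, 8, None, None, 27, 10]
Inorder traversal: [8, 10, 27, 49]


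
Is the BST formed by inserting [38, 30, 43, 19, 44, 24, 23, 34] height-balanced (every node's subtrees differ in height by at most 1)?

Tree (level-order array): [38, 30, 43, 19, 34, None, 44, None, 24, None, None, None, None, 23]
Definition: a tree is height-balanced if, at every node, |h(left) - h(right)| <= 1 (empty subtree has height -1).
Bottom-up per-node check:
  node 23: h_left=-1, h_right=-1, diff=0 [OK], height=0
  node 24: h_left=0, h_right=-1, diff=1 [OK], height=1
  node 19: h_left=-1, h_right=1, diff=2 [FAIL (|-1-1|=2 > 1)], height=2
  node 34: h_left=-1, h_right=-1, diff=0 [OK], height=0
  node 30: h_left=2, h_right=0, diff=2 [FAIL (|2-0|=2 > 1)], height=3
  node 44: h_left=-1, h_right=-1, diff=0 [OK], height=0
  node 43: h_left=-1, h_right=0, diff=1 [OK], height=1
  node 38: h_left=3, h_right=1, diff=2 [FAIL (|3-1|=2 > 1)], height=4
Node 19 violates the condition: |-1 - 1| = 2 > 1.
Result: Not balanced


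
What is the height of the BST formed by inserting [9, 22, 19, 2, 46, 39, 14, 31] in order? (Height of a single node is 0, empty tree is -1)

Insertion order: [9, 22, 19, 2, 46, 39, 14, 31]
Tree (level-order array): [9, 2, 22, None, None, 19, 46, 14, None, 39, None, None, None, 31]
Compute height bottom-up (empty subtree = -1):
  height(2) = 1 + max(-1, -1) = 0
  height(14) = 1 + max(-1, -1) = 0
  height(19) = 1 + max(0, -1) = 1
  height(31) = 1 + max(-1, -1) = 0
  height(39) = 1 + max(0, -1) = 1
  height(46) = 1 + max(1, -1) = 2
  height(22) = 1 + max(1, 2) = 3
  height(9) = 1 + max(0, 3) = 4
Height = 4


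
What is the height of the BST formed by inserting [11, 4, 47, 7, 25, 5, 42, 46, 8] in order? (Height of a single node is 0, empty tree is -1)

Insertion order: [11, 4, 47, 7, 25, 5, 42, 46, 8]
Tree (level-order array): [11, 4, 47, None, 7, 25, None, 5, 8, None, 42, None, None, None, None, None, 46]
Compute height bottom-up (empty subtree = -1):
  height(5) = 1 + max(-1, -1) = 0
  height(8) = 1 + max(-1, -1) = 0
  height(7) = 1 + max(0, 0) = 1
  height(4) = 1 + max(-1, 1) = 2
  height(46) = 1 + max(-1, -1) = 0
  height(42) = 1 + max(-1, 0) = 1
  height(25) = 1 + max(-1, 1) = 2
  height(47) = 1 + max(2, -1) = 3
  height(11) = 1 + max(2, 3) = 4
Height = 4


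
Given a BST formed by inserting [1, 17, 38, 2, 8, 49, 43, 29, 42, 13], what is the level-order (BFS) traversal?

Tree insertion order: [1, 17, 38, 2, 8, 49, 43, 29, 42, 13]
Tree (level-order array): [1, None, 17, 2, 38, None, 8, 29, 49, None, 13, None, None, 43, None, None, None, 42]
BFS from the root, enqueuing left then right child of each popped node:
  queue [1] -> pop 1, enqueue [17], visited so far: [1]
  queue [17] -> pop 17, enqueue [2, 38], visited so far: [1, 17]
  queue [2, 38] -> pop 2, enqueue [8], visited so far: [1, 17, 2]
  queue [38, 8] -> pop 38, enqueue [29, 49], visited so far: [1, 17, 2, 38]
  queue [8, 29, 49] -> pop 8, enqueue [13], visited so far: [1, 17, 2, 38, 8]
  queue [29, 49, 13] -> pop 29, enqueue [none], visited so far: [1, 17, 2, 38, 8, 29]
  queue [49, 13] -> pop 49, enqueue [43], visited so far: [1, 17, 2, 38, 8, 29, 49]
  queue [13, 43] -> pop 13, enqueue [none], visited so far: [1, 17, 2, 38, 8, 29, 49, 13]
  queue [43] -> pop 43, enqueue [42], visited so far: [1, 17, 2, 38, 8, 29, 49, 13, 43]
  queue [42] -> pop 42, enqueue [none], visited so far: [1, 17, 2, 38, 8, 29, 49, 13, 43, 42]
Result: [1, 17, 2, 38, 8, 29, 49, 13, 43, 42]


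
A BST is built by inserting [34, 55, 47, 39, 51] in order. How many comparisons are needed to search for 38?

Search path for 38: 34 -> 55 -> 47 -> 39
Found: False
Comparisons: 4


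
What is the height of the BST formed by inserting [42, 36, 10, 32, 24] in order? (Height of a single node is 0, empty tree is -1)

Insertion order: [42, 36, 10, 32, 24]
Tree (level-order array): [42, 36, None, 10, None, None, 32, 24]
Compute height bottom-up (empty subtree = -1):
  height(24) = 1 + max(-1, -1) = 0
  height(32) = 1 + max(0, -1) = 1
  height(10) = 1 + max(-1, 1) = 2
  height(36) = 1 + max(2, -1) = 3
  height(42) = 1 + max(3, -1) = 4
Height = 4


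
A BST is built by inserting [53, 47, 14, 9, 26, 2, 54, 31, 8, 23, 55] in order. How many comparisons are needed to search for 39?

Search path for 39: 53 -> 47 -> 14 -> 26 -> 31
Found: False
Comparisons: 5


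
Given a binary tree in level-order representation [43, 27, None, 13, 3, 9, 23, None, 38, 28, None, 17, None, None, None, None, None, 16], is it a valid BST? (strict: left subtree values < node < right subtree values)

Level-order array: [43, 27, None, 13, 3, 9, 23, None, 38, 28, None, 17, None, None, None, None, None, 16]
Validate using subtree bounds (lo, hi): at each node, require lo < value < hi,
then recurse left with hi=value and right with lo=value.
Preorder trace (stopping at first violation):
  at node 43 with bounds (-inf, +inf): OK
  at node 27 with bounds (-inf, 43): OK
  at node 13 with bounds (-inf, 27): OK
  at node 9 with bounds (-inf, 13): OK
  at node 28 with bounds (-inf, 9): VIOLATION
Node 28 violates its bound: not (-inf < 28 < 9).
Result: Not a valid BST


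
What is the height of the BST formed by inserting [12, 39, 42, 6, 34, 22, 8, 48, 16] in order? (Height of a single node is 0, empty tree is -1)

Insertion order: [12, 39, 42, 6, 34, 22, 8, 48, 16]
Tree (level-order array): [12, 6, 39, None, 8, 34, 42, None, None, 22, None, None, 48, 16]
Compute height bottom-up (empty subtree = -1):
  height(8) = 1 + max(-1, -1) = 0
  height(6) = 1 + max(-1, 0) = 1
  height(16) = 1 + max(-1, -1) = 0
  height(22) = 1 + max(0, -1) = 1
  height(34) = 1 + max(1, -1) = 2
  height(48) = 1 + max(-1, -1) = 0
  height(42) = 1 + max(-1, 0) = 1
  height(39) = 1 + max(2, 1) = 3
  height(12) = 1 + max(1, 3) = 4
Height = 4


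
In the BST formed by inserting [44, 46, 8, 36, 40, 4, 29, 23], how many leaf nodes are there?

Tree built from: [44, 46, 8, 36, 40, 4, 29, 23]
Tree (level-order array): [44, 8, 46, 4, 36, None, None, None, None, 29, 40, 23]
Rule: A leaf has 0 children.
Per-node child counts:
  node 44: 2 child(ren)
  node 8: 2 child(ren)
  node 4: 0 child(ren)
  node 36: 2 child(ren)
  node 29: 1 child(ren)
  node 23: 0 child(ren)
  node 40: 0 child(ren)
  node 46: 0 child(ren)
Matching nodes: [4, 23, 40, 46]
Count of leaf nodes: 4


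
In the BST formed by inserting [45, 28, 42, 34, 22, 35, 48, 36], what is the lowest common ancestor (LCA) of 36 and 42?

Tree insertion order: [45, 28, 42, 34, 22, 35, 48, 36]
Tree (level-order array): [45, 28, 48, 22, 42, None, None, None, None, 34, None, None, 35, None, 36]
In a BST, the LCA of p=36, q=42 is the first node v on the
root-to-leaf path with p <= v <= q (go left if both < v, right if both > v).
Walk from root:
  at 45: both 36 and 42 < 45, go left
  at 28: both 36 and 42 > 28, go right
  at 42: 36 <= 42 <= 42, this is the LCA
LCA = 42


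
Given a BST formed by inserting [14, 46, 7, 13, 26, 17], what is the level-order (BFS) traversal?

Tree insertion order: [14, 46, 7, 13, 26, 17]
Tree (level-order array): [14, 7, 46, None, 13, 26, None, None, None, 17]
BFS from the root, enqueuing left then right child of each popped node:
  queue [14] -> pop 14, enqueue [7, 46], visited so far: [14]
  queue [7, 46] -> pop 7, enqueue [13], visited so far: [14, 7]
  queue [46, 13] -> pop 46, enqueue [26], visited so far: [14, 7, 46]
  queue [13, 26] -> pop 13, enqueue [none], visited so far: [14, 7, 46, 13]
  queue [26] -> pop 26, enqueue [17], visited so far: [14, 7, 46, 13, 26]
  queue [17] -> pop 17, enqueue [none], visited so far: [14, 7, 46, 13, 26, 17]
Result: [14, 7, 46, 13, 26, 17]


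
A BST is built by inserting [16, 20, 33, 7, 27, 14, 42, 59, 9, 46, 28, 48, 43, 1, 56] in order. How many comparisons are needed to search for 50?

Search path for 50: 16 -> 20 -> 33 -> 42 -> 59 -> 46 -> 48 -> 56
Found: False
Comparisons: 8


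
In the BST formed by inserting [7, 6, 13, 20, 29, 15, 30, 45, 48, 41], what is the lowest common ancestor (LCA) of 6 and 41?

Tree insertion order: [7, 6, 13, 20, 29, 15, 30, 45, 48, 41]
Tree (level-order array): [7, 6, 13, None, None, None, 20, 15, 29, None, None, None, 30, None, 45, 41, 48]
In a BST, the LCA of p=6, q=41 is the first node v on the
root-to-leaf path with p <= v <= q (go left if both < v, right if both > v).
Walk from root:
  at 7: 6 <= 7 <= 41, this is the LCA
LCA = 7


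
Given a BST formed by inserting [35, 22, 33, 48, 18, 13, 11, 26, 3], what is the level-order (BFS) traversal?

Tree insertion order: [35, 22, 33, 48, 18, 13, 11, 26, 3]
Tree (level-order array): [35, 22, 48, 18, 33, None, None, 13, None, 26, None, 11, None, None, None, 3]
BFS from the root, enqueuing left then right child of each popped node:
  queue [35] -> pop 35, enqueue [22, 48], visited so far: [35]
  queue [22, 48] -> pop 22, enqueue [18, 33], visited so far: [35, 22]
  queue [48, 18, 33] -> pop 48, enqueue [none], visited so far: [35, 22, 48]
  queue [18, 33] -> pop 18, enqueue [13], visited so far: [35, 22, 48, 18]
  queue [33, 13] -> pop 33, enqueue [26], visited so far: [35, 22, 48, 18, 33]
  queue [13, 26] -> pop 13, enqueue [11], visited so far: [35, 22, 48, 18, 33, 13]
  queue [26, 11] -> pop 26, enqueue [none], visited so far: [35, 22, 48, 18, 33, 13, 26]
  queue [11] -> pop 11, enqueue [3], visited so far: [35, 22, 48, 18, 33, 13, 26, 11]
  queue [3] -> pop 3, enqueue [none], visited so far: [35, 22, 48, 18, 33, 13, 26, 11, 3]
Result: [35, 22, 48, 18, 33, 13, 26, 11, 3]


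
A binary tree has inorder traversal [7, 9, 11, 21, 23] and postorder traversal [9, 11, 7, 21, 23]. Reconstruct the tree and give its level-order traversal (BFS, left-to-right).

Inorder:   [7, 9, 11, 21, 23]
Postorder: [9, 11, 7, 21, 23]
Algorithm: postorder visits root last, so walk postorder right-to-left;
each value is the root of the current inorder slice — split it at that
value, recurse on the right subtree first, then the left.
Recursive splits:
  root=23; inorder splits into left=[7, 9, 11, 21], right=[]
  root=21; inorder splits into left=[7, 9, 11], right=[]
  root=7; inorder splits into left=[], right=[9, 11]
  root=11; inorder splits into left=[9], right=[]
  root=9; inorder splits into left=[], right=[]
Reconstructed level-order: [23, 21, 7, 11, 9]


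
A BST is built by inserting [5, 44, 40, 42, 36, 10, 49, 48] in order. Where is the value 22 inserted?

Starting tree (level order): [5, None, 44, 40, 49, 36, 42, 48, None, 10]
Insertion path: 5 -> 44 -> 40 -> 36 -> 10
Result: insert 22 as right child of 10
Final tree (level order): [5, None, 44, 40, 49, 36, 42, 48, None, 10, None, None, None, None, None, None, 22]


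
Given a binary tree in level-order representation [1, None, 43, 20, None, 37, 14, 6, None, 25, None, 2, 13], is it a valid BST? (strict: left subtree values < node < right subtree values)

Level-order array: [1, None, 43, 20, None, 37, 14, 6, None, 25, None, 2, 13]
Validate using subtree bounds (lo, hi): at each node, require lo < value < hi,
then recurse left with hi=value and right with lo=value.
Preorder trace (stopping at first violation):
  at node 1 with bounds (-inf, +inf): OK
  at node 43 with bounds (1, +inf): OK
  at node 20 with bounds (1, 43): OK
  at node 37 with bounds (1, 20): VIOLATION
Node 37 violates its bound: not (1 < 37 < 20).
Result: Not a valid BST


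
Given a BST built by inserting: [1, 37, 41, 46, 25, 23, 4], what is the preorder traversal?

Tree insertion order: [1, 37, 41, 46, 25, 23, 4]
Tree (level-order array): [1, None, 37, 25, 41, 23, None, None, 46, 4]
Preorder traversal: [1, 37, 25, 23, 4, 41, 46]


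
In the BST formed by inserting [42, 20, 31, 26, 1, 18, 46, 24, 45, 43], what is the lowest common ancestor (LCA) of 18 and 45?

Tree insertion order: [42, 20, 31, 26, 1, 18, 46, 24, 45, 43]
Tree (level-order array): [42, 20, 46, 1, 31, 45, None, None, 18, 26, None, 43, None, None, None, 24]
In a BST, the LCA of p=18, q=45 is the first node v on the
root-to-leaf path with p <= v <= q (go left if both < v, right if both > v).
Walk from root:
  at 42: 18 <= 42 <= 45, this is the LCA
LCA = 42


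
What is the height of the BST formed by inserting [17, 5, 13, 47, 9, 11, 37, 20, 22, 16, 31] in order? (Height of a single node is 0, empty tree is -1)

Insertion order: [17, 5, 13, 47, 9, 11, 37, 20, 22, 16, 31]
Tree (level-order array): [17, 5, 47, None, 13, 37, None, 9, 16, 20, None, None, 11, None, None, None, 22, None, None, None, 31]
Compute height bottom-up (empty subtree = -1):
  height(11) = 1 + max(-1, -1) = 0
  height(9) = 1 + max(-1, 0) = 1
  height(16) = 1 + max(-1, -1) = 0
  height(13) = 1 + max(1, 0) = 2
  height(5) = 1 + max(-1, 2) = 3
  height(31) = 1 + max(-1, -1) = 0
  height(22) = 1 + max(-1, 0) = 1
  height(20) = 1 + max(-1, 1) = 2
  height(37) = 1 + max(2, -1) = 3
  height(47) = 1 + max(3, -1) = 4
  height(17) = 1 + max(3, 4) = 5
Height = 5


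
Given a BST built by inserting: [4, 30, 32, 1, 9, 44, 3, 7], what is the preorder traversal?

Tree insertion order: [4, 30, 32, 1, 9, 44, 3, 7]
Tree (level-order array): [4, 1, 30, None, 3, 9, 32, None, None, 7, None, None, 44]
Preorder traversal: [4, 1, 3, 30, 9, 7, 32, 44]


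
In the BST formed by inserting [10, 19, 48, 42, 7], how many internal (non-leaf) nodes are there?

Tree built from: [10, 19, 48, 42, 7]
Tree (level-order array): [10, 7, 19, None, None, None, 48, 42]
Rule: An internal node has at least one child.
Per-node child counts:
  node 10: 2 child(ren)
  node 7: 0 child(ren)
  node 19: 1 child(ren)
  node 48: 1 child(ren)
  node 42: 0 child(ren)
Matching nodes: [10, 19, 48]
Count of internal (non-leaf) nodes: 3


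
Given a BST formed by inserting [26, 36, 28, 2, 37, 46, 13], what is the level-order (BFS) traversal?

Tree insertion order: [26, 36, 28, 2, 37, 46, 13]
Tree (level-order array): [26, 2, 36, None, 13, 28, 37, None, None, None, None, None, 46]
BFS from the root, enqueuing left then right child of each popped node:
  queue [26] -> pop 26, enqueue [2, 36], visited so far: [26]
  queue [2, 36] -> pop 2, enqueue [13], visited so far: [26, 2]
  queue [36, 13] -> pop 36, enqueue [28, 37], visited so far: [26, 2, 36]
  queue [13, 28, 37] -> pop 13, enqueue [none], visited so far: [26, 2, 36, 13]
  queue [28, 37] -> pop 28, enqueue [none], visited so far: [26, 2, 36, 13, 28]
  queue [37] -> pop 37, enqueue [46], visited so far: [26, 2, 36, 13, 28, 37]
  queue [46] -> pop 46, enqueue [none], visited so far: [26, 2, 36, 13, 28, 37, 46]
Result: [26, 2, 36, 13, 28, 37, 46]


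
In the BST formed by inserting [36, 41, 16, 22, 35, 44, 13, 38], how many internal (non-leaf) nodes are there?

Tree built from: [36, 41, 16, 22, 35, 44, 13, 38]
Tree (level-order array): [36, 16, 41, 13, 22, 38, 44, None, None, None, 35]
Rule: An internal node has at least one child.
Per-node child counts:
  node 36: 2 child(ren)
  node 16: 2 child(ren)
  node 13: 0 child(ren)
  node 22: 1 child(ren)
  node 35: 0 child(ren)
  node 41: 2 child(ren)
  node 38: 0 child(ren)
  node 44: 0 child(ren)
Matching nodes: [36, 16, 22, 41]
Count of internal (non-leaf) nodes: 4


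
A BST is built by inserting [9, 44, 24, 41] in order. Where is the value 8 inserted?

Starting tree (level order): [9, None, 44, 24, None, None, 41]
Insertion path: 9
Result: insert 8 as left child of 9
Final tree (level order): [9, 8, 44, None, None, 24, None, None, 41]


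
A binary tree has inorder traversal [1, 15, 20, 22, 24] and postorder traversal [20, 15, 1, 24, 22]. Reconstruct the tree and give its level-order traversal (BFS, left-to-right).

Inorder:   [1, 15, 20, 22, 24]
Postorder: [20, 15, 1, 24, 22]
Algorithm: postorder visits root last, so walk postorder right-to-left;
each value is the root of the current inorder slice — split it at that
value, recurse on the right subtree first, then the left.
Recursive splits:
  root=22; inorder splits into left=[1, 15, 20], right=[24]
  root=24; inorder splits into left=[], right=[]
  root=1; inorder splits into left=[], right=[15, 20]
  root=15; inorder splits into left=[], right=[20]
  root=20; inorder splits into left=[], right=[]
Reconstructed level-order: [22, 1, 24, 15, 20]


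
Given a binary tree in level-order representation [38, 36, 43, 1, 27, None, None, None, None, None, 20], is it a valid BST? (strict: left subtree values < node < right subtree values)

Level-order array: [38, 36, 43, 1, 27, None, None, None, None, None, 20]
Validate using subtree bounds (lo, hi): at each node, require lo < value < hi,
then recurse left with hi=value and right with lo=value.
Preorder trace (stopping at first violation):
  at node 38 with bounds (-inf, +inf): OK
  at node 36 with bounds (-inf, 38): OK
  at node 1 with bounds (-inf, 36): OK
  at node 27 with bounds (36, 38): VIOLATION
Node 27 violates its bound: not (36 < 27 < 38).
Result: Not a valid BST


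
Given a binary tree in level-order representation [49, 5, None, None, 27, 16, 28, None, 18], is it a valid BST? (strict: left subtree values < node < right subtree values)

Level-order array: [49, 5, None, None, 27, 16, 28, None, 18]
Validate using subtree bounds (lo, hi): at each node, require lo < value < hi,
then recurse left with hi=value and right with lo=value.
Preorder trace (stopping at first violation):
  at node 49 with bounds (-inf, +inf): OK
  at node 5 with bounds (-inf, 49): OK
  at node 27 with bounds (5, 49): OK
  at node 16 with bounds (5, 27): OK
  at node 18 with bounds (16, 27): OK
  at node 28 with bounds (27, 49): OK
No violation found at any node.
Result: Valid BST


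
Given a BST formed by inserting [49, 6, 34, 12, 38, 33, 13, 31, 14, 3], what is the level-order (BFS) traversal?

Tree insertion order: [49, 6, 34, 12, 38, 33, 13, 31, 14, 3]
Tree (level-order array): [49, 6, None, 3, 34, None, None, 12, 38, None, 33, None, None, 13, None, None, 31, 14]
BFS from the root, enqueuing left then right child of each popped node:
  queue [49] -> pop 49, enqueue [6], visited so far: [49]
  queue [6] -> pop 6, enqueue [3, 34], visited so far: [49, 6]
  queue [3, 34] -> pop 3, enqueue [none], visited so far: [49, 6, 3]
  queue [34] -> pop 34, enqueue [12, 38], visited so far: [49, 6, 3, 34]
  queue [12, 38] -> pop 12, enqueue [33], visited so far: [49, 6, 3, 34, 12]
  queue [38, 33] -> pop 38, enqueue [none], visited so far: [49, 6, 3, 34, 12, 38]
  queue [33] -> pop 33, enqueue [13], visited so far: [49, 6, 3, 34, 12, 38, 33]
  queue [13] -> pop 13, enqueue [31], visited so far: [49, 6, 3, 34, 12, 38, 33, 13]
  queue [31] -> pop 31, enqueue [14], visited so far: [49, 6, 3, 34, 12, 38, 33, 13, 31]
  queue [14] -> pop 14, enqueue [none], visited so far: [49, 6, 3, 34, 12, 38, 33, 13, 31, 14]
Result: [49, 6, 3, 34, 12, 38, 33, 13, 31, 14]


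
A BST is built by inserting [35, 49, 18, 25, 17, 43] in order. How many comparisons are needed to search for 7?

Search path for 7: 35 -> 18 -> 17
Found: False
Comparisons: 3


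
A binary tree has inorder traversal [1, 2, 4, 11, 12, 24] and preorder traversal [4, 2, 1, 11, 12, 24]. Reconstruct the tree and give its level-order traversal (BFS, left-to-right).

Inorder:  [1, 2, 4, 11, 12, 24]
Preorder: [4, 2, 1, 11, 12, 24]
Algorithm: preorder visits root first, so consume preorder in order;
for each root, split the current inorder slice at that value into
left-subtree inorder and right-subtree inorder, then recurse.
Recursive splits:
  root=4; inorder splits into left=[1, 2], right=[11, 12, 24]
  root=2; inorder splits into left=[1], right=[]
  root=1; inorder splits into left=[], right=[]
  root=11; inorder splits into left=[], right=[12, 24]
  root=12; inorder splits into left=[], right=[24]
  root=24; inorder splits into left=[], right=[]
Reconstructed level-order: [4, 2, 11, 1, 12, 24]


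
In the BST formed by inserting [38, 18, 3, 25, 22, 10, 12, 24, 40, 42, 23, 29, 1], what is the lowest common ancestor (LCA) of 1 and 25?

Tree insertion order: [38, 18, 3, 25, 22, 10, 12, 24, 40, 42, 23, 29, 1]
Tree (level-order array): [38, 18, 40, 3, 25, None, 42, 1, 10, 22, 29, None, None, None, None, None, 12, None, 24, None, None, None, None, 23]
In a BST, the LCA of p=1, q=25 is the first node v on the
root-to-leaf path with p <= v <= q (go left if both < v, right if both > v).
Walk from root:
  at 38: both 1 and 25 < 38, go left
  at 18: 1 <= 18 <= 25, this is the LCA
LCA = 18


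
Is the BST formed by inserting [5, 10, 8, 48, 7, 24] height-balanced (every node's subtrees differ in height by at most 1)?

Tree (level-order array): [5, None, 10, 8, 48, 7, None, 24]
Definition: a tree is height-balanced if, at every node, |h(left) - h(right)| <= 1 (empty subtree has height -1).
Bottom-up per-node check:
  node 7: h_left=-1, h_right=-1, diff=0 [OK], height=0
  node 8: h_left=0, h_right=-1, diff=1 [OK], height=1
  node 24: h_left=-1, h_right=-1, diff=0 [OK], height=0
  node 48: h_left=0, h_right=-1, diff=1 [OK], height=1
  node 10: h_left=1, h_right=1, diff=0 [OK], height=2
  node 5: h_left=-1, h_right=2, diff=3 [FAIL (|-1-2|=3 > 1)], height=3
Node 5 violates the condition: |-1 - 2| = 3 > 1.
Result: Not balanced


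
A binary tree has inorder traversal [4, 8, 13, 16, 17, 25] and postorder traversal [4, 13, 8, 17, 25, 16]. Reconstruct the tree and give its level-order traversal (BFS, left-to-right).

Inorder:   [4, 8, 13, 16, 17, 25]
Postorder: [4, 13, 8, 17, 25, 16]
Algorithm: postorder visits root last, so walk postorder right-to-left;
each value is the root of the current inorder slice — split it at that
value, recurse on the right subtree first, then the left.
Recursive splits:
  root=16; inorder splits into left=[4, 8, 13], right=[17, 25]
  root=25; inorder splits into left=[17], right=[]
  root=17; inorder splits into left=[], right=[]
  root=8; inorder splits into left=[4], right=[13]
  root=13; inorder splits into left=[], right=[]
  root=4; inorder splits into left=[], right=[]
Reconstructed level-order: [16, 8, 25, 4, 13, 17]


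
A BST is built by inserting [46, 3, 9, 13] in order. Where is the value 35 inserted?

Starting tree (level order): [46, 3, None, None, 9, None, 13]
Insertion path: 46 -> 3 -> 9 -> 13
Result: insert 35 as right child of 13
Final tree (level order): [46, 3, None, None, 9, None, 13, None, 35]


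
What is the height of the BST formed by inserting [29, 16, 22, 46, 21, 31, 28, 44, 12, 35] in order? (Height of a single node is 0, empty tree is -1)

Insertion order: [29, 16, 22, 46, 21, 31, 28, 44, 12, 35]
Tree (level-order array): [29, 16, 46, 12, 22, 31, None, None, None, 21, 28, None, 44, None, None, None, None, 35]
Compute height bottom-up (empty subtree = -1):
  height(12) = 1 + max(-1, -1) = 0
  height(21) = 1 + max(-1, -1) = 0
  height(28) = 1 + max(-1, -1) = 0
  height(22) = 1 + max(0, 0) = 1
  height(16) = 1 + max(0, 1) = 2
  height(35) = 1 + max(-1, -1) = 0
  height(44) = 1 + max(0, -1) = 1
  height(31) = 1 + max(-1, 1) = 2
  height(46) = 1 + max(2, -1) = 3
  height(29) = 1 + max(2, 3) = 4
Height = 4


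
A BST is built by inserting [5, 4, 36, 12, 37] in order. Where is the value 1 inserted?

Starting tree (level order): [5, 4, 36, None, None, 12, 37]
Insertion path: 5 -> 4
Result: insert 1 as left child of 4
Final tree (level order): [5, 4, 36, 1, None, 12, 37]


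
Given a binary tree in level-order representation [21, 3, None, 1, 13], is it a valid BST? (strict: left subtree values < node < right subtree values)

Level-order array: [21, 3, None, 1, 13]
Validate using subtree bounds (lo, hi): at each node, require lo < value < hi,
then recurse left with hi=value and right with lo=value.
Preorder trace (stopping at first violation):
  at node 21 with bounds (-inf, +inf): OK
  at node 3 with bounds (-inf, 21): OK
  at node 1 with bounds (-inf, 3): OK
  at node 13 with bounds (3, 21): OK
No violation found at any node.
Result: Valid BST


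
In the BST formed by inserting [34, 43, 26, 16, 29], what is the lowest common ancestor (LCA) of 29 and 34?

Tree insertion order: [34, 43, 26, 16, 29]
Tree (level-order array): [34, 26, 43, 16, 29]
In a BST, the LCA of p=29, q=34 is the first node v on the
root-to-leaf path with p <= v <= q (go left if both < v, right if both > v).
Walk from root:
  at 34: 29 <= 34 <= 34, this is the LCA
LCA = 34


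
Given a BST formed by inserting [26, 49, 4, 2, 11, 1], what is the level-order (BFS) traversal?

Tree insertion order: [26, 49, 4, 2, 11, 1]
Tree (level-order array): [26, 4, 49, 2, 11, None, None, 1]
BFS from the root, enqueuing left then right child of each popped node:
  queue [26] -> pop 26, enqueue [4, 49], visited so far: [26]
  queue [4, 49] -> pop 4, enqueue [2, 11], visited so far: [26, 4]
  queue [49, 2, 11] -> pop 49, enqueue [none], visited so far: [26, 4, 49]
  queue [2, 11] -> pop 2, enqueue [1], visited so far: [26, 4, 49, 2]
  queue [11, 1] -> pop 11, enqueue [none], visited so far: [26, 4, 49, 2, 11]
  queue [1] -> pop 1, enqueue [none], visited so far: [26, 4, 49, 2, 11, 1]
Result: [26, 4, 49, 2, 11, 1]


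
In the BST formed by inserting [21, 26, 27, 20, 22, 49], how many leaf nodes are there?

Tree built from: [21, 26, 27, 20, 22, 49]
Tree (level-order array): [21, 20, 26, None, None, 22, 27, None, None, None, 49]
Rule: A leaf has 0 children.
Per-node child counts:
  node 21: 2 child(ren)
  node 20: 0 child(ren)
  node 26: 2 child(ren)
  node 22: 0 child(ren)
  node 27: 1 child(ren)
  node 49: 0 child(ren)
Matching nodes: [20, 22, 49]
Count of leaf nodes: 3


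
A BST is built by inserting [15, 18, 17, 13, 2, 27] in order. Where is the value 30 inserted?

Starting tree (level order): [15, 13, 18, 2, None, 17, 27]
Insertion path: 15 -> 18 -> 27
Result: insert 30 as right child of 27
Final tree (level order): [15, 13, 18, 2, None, 17, 27, None, None, None, None, None, 30]


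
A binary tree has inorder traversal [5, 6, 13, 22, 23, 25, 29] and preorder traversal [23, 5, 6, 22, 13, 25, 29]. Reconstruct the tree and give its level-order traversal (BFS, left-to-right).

Inorder:  [5, 6, 13, 22, 23, 25, 29]
Preorder: [23, 5, 6, 22, 13, 25, 29]
Algorithm: preorder visits root first, so consume preorder in order;
for each root, split the current inorder slice at that value into
left-subtree inorder and right-subtree inorder, then recurse.
Recursive splits:
  root=23; inorder splits into left=[5, 6, 13, 22], right=[25, 29]
  root=5; inorder splits into left=[], right=[6, 13, 22]
  root=6; inorder splits into left=[], right=[13, 22]
  root=22; inorder splits into left=[13], right=[]
  root=13; inorder splits into left=[], right=[]
  root=25; inorder splits into left=[], right=[29]
  root=29; inorder splits into left=[], right=[]
Reconstructed level-order: [23, 5, 25, 6, 29, 22, 13]


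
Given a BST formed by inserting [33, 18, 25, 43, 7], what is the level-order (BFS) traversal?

Tree insertion order: [33, 18, 25, 43, 7]
Tree (level-order array): [33, 18, 43, 7, 25]
BFS from the root, enqueuing left then right child of each popped node:
  queue [33] -> pop 33, enqueue [18, 43], visited so far: [33]
  queue [18, 43] -> pop 18, enqueue [7, 25], visited so far: [33, 18]
  queue [43, 7, 25] -> pop 43, enqueue [none], visited so far: [33, 18, 43]
  queue [7, 25] -> pop 7, enqueue [none], visited so far: [33, 18, 43, 7]
  queue [25] -> pop 25, enqueue [none], visited so far: [33, 18, 43, 7, 25]
Result: [33, 18, 43, 7, 25]


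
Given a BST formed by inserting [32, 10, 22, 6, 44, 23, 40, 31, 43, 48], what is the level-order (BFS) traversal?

Tree insertion order: [32, 10, 22, 6, 44, 23, 40, 31, 43, 48]
Tree (level-order array): [32, 10, 44, 6, 22, 40, 48, None, None, None, 23, None, 43, None, None, None, 31]
BFS from the root, enqueuing left then right child of each popped node:
  queue [32] -> pop 32, enqueue [10, 44], visited so far: [32]
  queue [10, 44] -> pop 10, enqueue [6, 22], visited so far: [32, 10]
  queue [44, 6, 22] -> pop 44, enqueue [40, 48], visited so far: [32, 10, 44]
  queue [6, 22, 40, 48] -> pop 6, enqueue [none], visited so far: [32, 10, 44, 6]
  queue [22, 40, 48] -> pop 22, enqueue [23], visited so far: [32, 10, 44, 6, 22]
  queue [40, 48, 23] -> pop 40, enqueue [43], visited so far: [32, 10, 44, 6, 22, 40]
  queue [48, 23, 43] -> pop 48, enqueue [none], visited so far: [32, 10, 44, 6, 22, 40, 48]
  queue [23, 43] -> pop 23, enqueue [31], visited so far: [32, 10, 44, 6, 22, 40, 48, 23]
  queue [43, 31] -> pop 43, enqueue [none], visited so far: [32, 10, 44, 6, 22, 40, 48, 23, 43]
  queue [31] -> pop 31, enqueue [none], visited so far: [32, 10, 44, 6, 22, 40, 48, 23, 43, 31]
Result: [32, 10, 44, 6, 22, 40, 48, 23, 43, 31]


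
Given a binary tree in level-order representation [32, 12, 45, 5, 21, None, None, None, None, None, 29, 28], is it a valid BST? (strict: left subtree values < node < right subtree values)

Level-order array: [32, 12, 45, 5, 21, None, None, None, None, None, 29, 28]
Validate using subtree bounds (lo, hi): at each node, require lo < value < hi,
then recurse left with hi=value and right with lo=value.
Preorder trace (stopping at first violation):
  at node 32 with bounds (-inf, +inf): OK
  at node 12 with bounds (-inf, 32): OK
  at node 5 with bounds (-inf, 12): OK
  at node 21 with bounds (12, 32): OK
  at node 29 with bounds (21, 32): OK
  at node 28 with bounds (21, 29): OK
  at node 45 with bounds (32, +inf): OK
No violation found at any node.
Result: Valid BST


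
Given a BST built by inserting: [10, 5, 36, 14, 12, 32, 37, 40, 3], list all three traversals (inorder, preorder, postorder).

Tree insertion order: [10, 5, 36, 14, 12, 32, 37, 40, 3]
Tree (level-order array): [10, 5, 36, 3, None, 14, 37, None, None, 12, 32, None, 40]
Inorder (L, root, R): [3, 5, 10, 12, 14, 32, 36, 37, 40]
Preorder (root, L, R): [10, 5, 3, 36, 14, 12, 32, 37, 40]
Postorder (L, R, root): [3, 5, 12, 32, 14, 40, 37, 36, 10]


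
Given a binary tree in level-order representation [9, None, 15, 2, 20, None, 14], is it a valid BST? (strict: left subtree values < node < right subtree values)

Level-order array: [9, None, 15, 2, 20, None, 14]
Validate using subtree bounds (lo, hi): at each node, require lo < value < hi,
then recurse left with hi=value and right with lo=value.
Preorder trace (stopping at first violation):
  at node 9 with bounds (-inf, +inf): OK
  at node 15 with bounds (9, +inf): OK
  at node 2 with bounds (9, 15): VIOLATION
Node 2 violates its bound: not (9 < 2 < 15).
Result: Not a valid BST


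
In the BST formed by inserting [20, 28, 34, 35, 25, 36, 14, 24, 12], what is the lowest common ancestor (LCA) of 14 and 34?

Tree insertion order: [20, 28, 34, 35, 25, 36, 14, 24, 12]
Tree (level-order array): [20, 14, 28, 12, None, 25, 34, None, None, 24, None, None, 35, None, None, None, 36]
In a BST, the LCA of p=14, q=34 is the first node v on the
root-to-leaf path with p <= v <= q (go left if both < v, right if both > v).
Walk from root:
  at 20: 14 <= 20 <= 34, this is the LCA
LCA = 20


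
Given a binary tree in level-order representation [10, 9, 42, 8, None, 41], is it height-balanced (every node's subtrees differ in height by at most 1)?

Tree (level-order array): [10, 9, 42, 8, None, 41]
Definition: a tree is height-balanced if, at every node, |h(left) - h(right)| <= 1 (empty subtree has height -1).
Bottom-up per-node check:
  node 8: h_left=-1, h_right=-1, diff=0 [OK], height=0
  node 9: h_left=0, h_right=-1, diff=1 [OK], height=1
  node 41: h_left=-1, h_right=-1, diff=0 [OK], height=0
  node 42: h_left=0, h_right=-1, diff=1 [OK], height=1
  node 10: h_left=1, h_right=1, diff=0 [OK], height=2
All nodes satisfy the balance condition.
Result: Balanced


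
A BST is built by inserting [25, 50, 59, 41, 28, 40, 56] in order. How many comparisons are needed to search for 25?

Search path for 25: 25
Found: True
Comparisons: 1


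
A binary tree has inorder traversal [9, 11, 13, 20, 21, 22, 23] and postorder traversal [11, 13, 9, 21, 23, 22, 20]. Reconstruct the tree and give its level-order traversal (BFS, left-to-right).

Inorder:   [9, 11, 13, 20, 21, 22, 23]
Postorder: [11, 13, 9, 21, 23, 22, 20]
Algorithm: postorder visits root last, so walk postorder right-to-left;
each value is the root of the current inorder slice — split it at that
value, recurse on the right subtree first, then the left.
Recursive splits:
  root=20; inorder splits into left=[9, 11, 13], right=[21, 22, 23]
  root=22; inorder splits into left=[21], right=[23]
  root=23; inorder splits into left=[], right=[]
  root=21; inorder splits into left=[], right=[]
  root=9; inorder splits into left=[], right=[11, 13]
  root=13; inorder splits into left=[11], right=[]
  root=11; inorder splits into left=[], right=[]
Reconstructed level-order: [20, 9, 22, 13, 21, 23, 11]
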